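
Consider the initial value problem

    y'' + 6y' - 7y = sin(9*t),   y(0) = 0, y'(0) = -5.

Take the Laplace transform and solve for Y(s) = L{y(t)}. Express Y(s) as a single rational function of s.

Laplace-transform each side.
With L{y''} = s^2 Y - s·y(0) - y'(0) and L{y'} = sY - y(0), with y(0) = 0, y'(0) = -5: the LHS transforms to (s^2 + 6*s - 7)Y - (-5).
The right side is L{sin(9*t)} = 9/(s^2 + 81).
So (s^2 + 6*s - 7)Y = 9/(s^2 + 81) + (-5).
Solve for Y(s) and write it as one ratio of polynomials.

Y(s) = (-5*s^2 - 396)/(s^4 + 6*s^3 + 74*s^2 + 486*s - 567)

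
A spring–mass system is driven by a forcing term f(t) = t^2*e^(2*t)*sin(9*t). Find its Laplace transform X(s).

X(s) = 54*(s^2 - 4*s - 23)/(s^2 - 4*s + 85)^3

L{sin(9t)} = 9/(s^2 + 81).
Multiplying by e^(2t) shifts s → s - 2, so L{e^(2*t)*sin(9*t)} = 9/((s - 2)^2 + 81).
Then apply L{t^2·g(t)} = (-1)^2 d^2/ds^2[G(s)] with G(s) = 9/((s - 2)^2 + 81):
differentiating 2 times and applying the sign gives 54*(s^2 - 4*s - 23)/(s^2 - 4*s + 85)^3.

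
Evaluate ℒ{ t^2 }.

2/s^3

L{t^2} = 2!/s^3 = 2/s^3.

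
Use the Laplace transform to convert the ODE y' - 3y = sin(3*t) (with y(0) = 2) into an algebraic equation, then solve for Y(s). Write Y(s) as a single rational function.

Transform both sides with L{·}.
The derivative rules (L{y'} = sY - y(0) = sY - 2) turn the left side into (s - 3)Y - (2).
The right side is L{sin(3*t)} = 3/(s^2 + 9).
So (s - 3)Y = 3/(s^2 + 9) + (2).
Isolate Y and clear denominators.

Y(s) = (2*s^2 + 21)/(s^3 - 3*s^2 + 9*s - 27)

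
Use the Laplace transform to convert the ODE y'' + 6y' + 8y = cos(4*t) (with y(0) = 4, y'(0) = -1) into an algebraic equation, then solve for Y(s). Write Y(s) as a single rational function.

Y(s) = (4*s^3 + 23*s^2 + 65*s + 368)/(s^4 + 6*s^3 + 24*s^2 + 96*s + 128)

Take the Laplace transform of both sides.
Using L{y''} = s^2 Y - s·y(0) - y'(0) and L{y'} = sY - y(0), with y(0) = 4, y'(0) = -1, the left side becomes (s^2 + 6*s + 8)Y - (4*s + 23).
The right side is L{cos(4*t)} = s/(s^2 + 16).
So (s^2 + 6*s + 8)Y = s/(s^2 + 16) + (4*s + 23).
Solve for Y(s) and write it as one ratio of polynomials.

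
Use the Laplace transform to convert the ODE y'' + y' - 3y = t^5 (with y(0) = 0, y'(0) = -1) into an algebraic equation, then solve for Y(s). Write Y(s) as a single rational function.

Y(s) = (-s^6 + 120)/(s^8 + s^7 - 3*s^6)

Laplace-transform each side.
With L{y''} = s^2 Y - s·y(0) - y'(0) and L{y'} = sY - y(0), with y(0) = 0, y'(0) = -1: the LHS transforms to (s^2 + s - 3)Y - (-1).
The right side is L{t^5} = 120/s^6.
So (s^2 + s - 3)Y = 120/s^6 + (-1).
Solve for Y(s) and write it as one ratio of polynomials.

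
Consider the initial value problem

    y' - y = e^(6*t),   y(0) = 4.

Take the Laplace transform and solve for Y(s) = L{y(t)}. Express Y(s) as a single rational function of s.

Y(s) = (4*s - 23)/(s^2 - 7*s + 6)

Take the Laplace transform of both sides.
The derivative rules (L{y'} = sY - y(0) = sY - 4) turn the left side into (s - 1)Y - (4).
The right side is L{e^(6*t)} = 1/(s - 6).
So (s - 1)Y = 1/(s - 6) + (4).
Isolate Y and clear denominators.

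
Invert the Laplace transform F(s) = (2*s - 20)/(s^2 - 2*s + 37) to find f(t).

Complete the square in the denominator: s^2 - 2*s + 37 = (s - 1)^2 + 6^2.
Split the numerator to match: 2*s - 20 = 2·(s - 1) - 3·6.
Invert each term: 2·(s - 1)/((s - 1)^2 + 36) ↔ 2e^(t)cos(6t); -3·6/((s - 1)^2 + 36) ↔ -3e^(t)sin(6t).

f(t) = -3*exp(t)*sin(6*t) + 2*exp(t)*cos(6*t)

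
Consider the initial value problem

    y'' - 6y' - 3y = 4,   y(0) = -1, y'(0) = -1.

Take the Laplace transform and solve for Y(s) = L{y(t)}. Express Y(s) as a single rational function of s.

Apply the Laplace transform to the equation.
With L{y''} = s^2 Y - s·y(0) - y'(0) and L{y'} = sY - y(0), with y(0) = -1, y'(0) = -1: the LHS transforms to (s^2 - 6*s - 3)Y - (-s + 5).
The right side is L{4} = 4/s.
So (s^2 - 6*s - 3)Y = 4/s + (-s + 5).
Isolate Y and clear denominators.

Y(s) = (-s^2 + 5*s + 4)/(s^3 - 6*s^2 - 3*s)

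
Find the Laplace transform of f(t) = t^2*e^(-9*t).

L{e^(-9t)} = 1/(s + 9).
Then apply L{t^2·g(t)} = (-1)^2 d^2/ds^2[G(s)] with G(s) = 1/(s + 9):
differentiating 2 times and applying the sign gives 2/(s + 9)^3.

2/(s + 9)^3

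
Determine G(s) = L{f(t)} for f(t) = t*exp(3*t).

L{e^(3t)} = 1/(s - 3).
Then apply L{t·g(t)} = -d/ds[H(s)] with H(s) = 1/(s - 3):
differentiating 1 time and applying the sign gives (s - 3)^(-2).

G(s) = (s - 3)^(-2)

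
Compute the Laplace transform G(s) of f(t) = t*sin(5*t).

G(s) = 10*s/(s^2 + 25)^2

L{sin(5t)} = 5/(s^2 + 25).
Then apply L{t·g(t)} = -d/ds[H(s)] with H(s) = 5/(s^2 + 25):
differentiating 1 time and applying the sign gives 10*s/(s^2 + 25)^2.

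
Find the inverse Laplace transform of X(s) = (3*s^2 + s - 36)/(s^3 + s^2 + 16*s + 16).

Factor the denominator: s^3 + s^2 + 16*s + 16 = (s + 1)*(s^2 + 16).
Partial fraction decomposition gives [-2/(s + 1)] + [5*s/(s^2 + 16)] + [-4/(s^2 + 16)].
Invert each term: -2/(s + 1) ↔ -2e^(-t); 5·s/(s^2 + 16) ↔ 5cos(4t); -1·4/(s^2 + 16) ↔ -sin(4t).

-sin(4*t) + 5*cos(4*t) - 2*exp(-t)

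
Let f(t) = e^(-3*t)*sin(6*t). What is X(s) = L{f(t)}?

L{sin(6t)} = 6/(s^2 + 36).
By the first shifting theorem, multiplying by e^(-3t) replaces s with s + 3.

X(s) = 6/((s + 3)^2 + 36)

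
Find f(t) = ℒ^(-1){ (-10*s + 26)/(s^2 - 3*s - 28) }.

f(t) = -4*exp(7*t) - 6*exp(-4*t)

Factor the denominator: s^2 - 3*s - 28 = (s - 7)*(s + 4).
Partial fraction decomposition gives [-6/(s + 4)] + [-4/(s - 7)].
Invert each term: -6/(s + 4) ↔ -6e^(-4t); -4/(s - 7) ↔ -4e^(7t).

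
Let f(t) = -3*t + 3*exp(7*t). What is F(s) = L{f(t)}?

Apply the Laplace transform termwise.
(-3)·[L{t} = 1!/s^2 = 1/s^2]; (3)·[L{e^(7t)} = 1/(s - 7)].

F(s) = 3/(s - 7) - 3/s^2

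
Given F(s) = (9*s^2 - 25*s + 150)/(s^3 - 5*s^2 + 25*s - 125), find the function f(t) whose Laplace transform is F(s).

Factor the denominator: s^3 - 5*s^2 + 25*s - 125 = (s - 5)*(s^2 + 25).
Partial fraction decomposition gives [5/(s - 5)] + [4*s/(s^2 + 25)] + [-5/(s^2 + 25)].
Invert each term: 5/(s - 5) ↔ 5e^(5t); 4·s/(s^2 + 25) ↔ 4cos(5t); -1·5/(s^2 + 25) ↔ -sin(5t).

f(t) = 5*exp(5*t) - sin(5*t) + 4*cos(5*t)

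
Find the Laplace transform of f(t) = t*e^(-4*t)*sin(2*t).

4*(s + 4)/(s^2 + 8*s + 20)^2

L{sin(2t)} = 2/(s^2 + 4).
Multiplying by e^(-4t) shifts s → s + 4, so L{e^(-4*t)*sin(2*t)} = 2/((s + 4)^2 + 4).
Then apply L{t·g(t)} = -d/ds[G(s)] with G(s) = 2/((s + 4)^2 + 4):
differentiating 1 time and applying the sign gives 4*(s + 4)/(s^2 + 8*s + 20)^2.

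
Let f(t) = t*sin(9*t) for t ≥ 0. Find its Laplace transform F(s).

L{sin(9t)} = 9/(s^2 + 81).
Then apply L{t·g(t)} = -d/ds[G(s)] with G(s) = 9/(s^2 + 81):
differentiating 1 time and applying the sign gives 18*s/(s^2 + 81)^2.

F(s) = 18*s/(s^2 + 81)^2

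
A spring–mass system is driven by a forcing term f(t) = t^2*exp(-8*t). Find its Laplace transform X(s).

L{e^(-8t)} = 1/(s + 8).
Then apply L{t^2·g(t)} = (-1)^2 d^2/ds^2[G(s)] with G(s) = 1/(s + 8):
differentiating 2 times and applying the sign gives 2/(s + 8)^3.

X(s) = 2/(s + 8)^3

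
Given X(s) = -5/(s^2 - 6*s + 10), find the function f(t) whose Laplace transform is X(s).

Rewrite the denominator: s^2 - 6*s + 10 = (s - 3)^2 + 1.
The form in (s - 3) signals a first-shifting-theorem factor e^(3t).
Since L{sin(t)} = 1/(s^2 + 1), the inverse is e^(3*t)*sin(t), scaled by -5.

f(t) = -5*exp(3*t)*sin(t)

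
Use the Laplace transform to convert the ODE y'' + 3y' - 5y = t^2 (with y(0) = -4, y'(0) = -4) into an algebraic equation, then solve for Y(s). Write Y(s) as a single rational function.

Laplace-transform each side.
With L{y''} = s^2 Y - s·y(0) - y'(0) and L{y'} = sY - y(0), with y(0) = -4, y'(0) = -4: the LHS transforms to (s^2 + 3*s - 5)Y - (-4*s - 16).
The right side is L{t^2} = 2/s^3.
So (s^2 + 3*s - 5)Y = 2/s^3 + (-4*s - 16).
Solve for Y(s) and write it as one ratio of polynomials.

Y(s) = (-4*s^4 - 16*s^3 + 2)/(s^5 + 3*s^4 - 5*s^3)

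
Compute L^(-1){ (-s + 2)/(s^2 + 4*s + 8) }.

Complete the square in the denominator: s^2 + 4*s + 8 = (s + 2)^2 + 2^2.
Split the numerator to match: -s + 2 = -1·(s + 2) + 2·2.
Invert each term: -1·(s + 2)/((s + 2)^2 + 4) ↔ -e^(-2t)cos(2t); 2·2/((s + 2)^2 + 4) ↔ 2e^(-2t)sin(2t).

2*exp(-2*t)*sin(2*t) - exp(-2*t)*cos(2*t)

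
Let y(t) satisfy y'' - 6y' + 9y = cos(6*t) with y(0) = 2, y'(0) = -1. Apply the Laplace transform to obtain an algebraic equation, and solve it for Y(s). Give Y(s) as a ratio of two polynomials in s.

Transform both sides with L{·}.
The derivative rules (L{y''} = s^2 Y - s·y(0) - y'(0) and L{y'} = sY - y(0), with y(0) = 2, y'(0) = -1) turn the left side into (s^2 - 6*s + 9)Y - (2*s - 13).
The right side is L{cos(6*t)} = s/(s^2 + 36).
So (s^2 - 6*s + 9)Y = s/(s^2 + 36) + (2*s - 13).
Isolate Y and clear denominators.

Y(s) = (2*s^3 - 13*s^2 + 73*s - 468)/(s^4 - 6*s^3 + 45*s^2 - 216*s + 324)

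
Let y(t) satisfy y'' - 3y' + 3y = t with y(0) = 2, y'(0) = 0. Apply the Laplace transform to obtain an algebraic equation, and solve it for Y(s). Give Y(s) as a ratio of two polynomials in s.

Transform both sides with L{·}.
The derivative rules (L{y''} = s^2 Y - s·y(0) - y'(0) and L{y'} = sY - y(0), with y(0) = 2, y'(0) = 0) turn the left side into (s^2 - 3*s + 3)Y - (2*s - 6).
The right side is L{t} = s^(-2).
So (s^2 - 3*s + 3)Y = s^(-2) + (2*s - 6).
Solve for Y(s) and write it as one ratio of polynomials.

Y(s) = (2*s^3 - 6*s^2 + 1)/(s^4 - 3*s^3 + 3*s^2)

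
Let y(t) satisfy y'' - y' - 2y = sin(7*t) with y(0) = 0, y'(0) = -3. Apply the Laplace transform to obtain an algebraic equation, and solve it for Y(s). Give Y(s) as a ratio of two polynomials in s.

Transform both sides with L{·}.
The derivative rules (L{y''} = s^2 Y - s·y(0) - y'(0) and L{y'} = sY - y(0), with y(0) = 0, y'(0) = -3) turn the left side into (s^2 - s - 2)Y - (-3).
The right side is L{sin(7*t)} = 7/(s^2 + 49).
So (s^2 - s - 2)Y = 7/(s^2 + 49) + (-3).
Isolate Y and clear denominators.

Y(s) = (-3*s^2 - 140)/(s^4 - s^3 + 47*s^2 - 49*s - 98)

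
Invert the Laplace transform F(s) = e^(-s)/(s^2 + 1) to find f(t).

The factor e^(-s) signals a time shift by c = 1 (second shifting theorem).
L{sin(t)} = 1/(s^2 + 1), so L^-1{1/(s^2 + 1)} = sin(t).
Hence the inverse is u(t - 1) times that function evaluated at t - 1.

f(t) = Heaviside(t - 1)*(sin(t - 1))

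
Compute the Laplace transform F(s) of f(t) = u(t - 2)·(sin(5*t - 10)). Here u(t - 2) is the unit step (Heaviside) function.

By the second shifting theorem, L{u(t - c)·g(t - c)} = e^(-cs)·G(s) with c = 2 and G(s) = L{g(t)}.
L{sin(5t)} = 5/(s^2 + 25).

F(s) = 5*exp(-2*s)/(s^2 + 25)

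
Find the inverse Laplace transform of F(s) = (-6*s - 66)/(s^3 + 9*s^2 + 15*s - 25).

6*t*exp(-5*t) - 2*exp(t) + 2*exp(-5*t)

Factor the denominator: s^3 + 9*s^2 + 15*s - 25 = (s - 1)*(s + 5)^2.
Partial fraction decomposition gives [2/(s + 5)] + [6/(s + 5)^2] + [-2/(s - 1)].
Invert each term: 2/(s + 5) ↔ 2e^(-5t); 6/(s + 5)^2 ↔ 6t·e^(-5t); -2/(s - 1) ↔ -2e^(t).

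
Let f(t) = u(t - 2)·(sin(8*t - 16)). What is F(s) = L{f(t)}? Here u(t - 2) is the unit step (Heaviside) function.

By the second shifting theorem, L{u(t - c)·g(t - c)} = e^(-cs)·G(s) with c = 2 and G(s) = L{g(t)}.
L{sin(8t)} = 8/(s^2 + 64).

F(s) = 8*exp(-2*s)/(s^2 + 64)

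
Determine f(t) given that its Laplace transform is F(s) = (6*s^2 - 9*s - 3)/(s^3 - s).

f(t) = -3*exp(t) + 3 + 6*exp(-t)

Factor the denominator: s^3 - s = s*(s - 1)*(s + 1).
Partial fraction decomposition gives [3/s] + [6/(s + 1)] + [-3/(s - 1)].
Invert each term: 3/(s - 0) ↔ 3e^(0t); 6/(s + 1) ↔ 6e^(-t); -3/(s - 1) ↔ -3e^(t).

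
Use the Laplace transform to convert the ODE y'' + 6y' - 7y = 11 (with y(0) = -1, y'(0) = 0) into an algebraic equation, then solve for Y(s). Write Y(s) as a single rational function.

Apply the Laplace transform to the equation.
With L{y''} = s^2 Y - s·y(0) - y'(0) and L{y'} = sY - y(0), with y(0) = -1, y'(0) = 0: the LHS transforms to (s^2 + 6*s - 7)Y - (-s - 6).
The right side is L{11} = 11/s.
So (s^2 + 6*s - 7)Y = 11/s + (-s - 6).
Solve for Y(s) and write it as one ratio of polynomials.

Y(s) = (-s^2 - 6*s + 11)/(s^3 + 6*s^2 - 7*s)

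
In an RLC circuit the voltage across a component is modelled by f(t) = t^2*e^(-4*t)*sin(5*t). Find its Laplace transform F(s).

F(s) = 10*(3*s^2 + 24*s + 23)/(s^2 + 8*s + 41)^3

L{sin(5t)} = 5/(s^2 + 25).
Multiplying by e^(-4t) shifts s → s + 4, so L{e^(-4*t)*sin(5*t)} = 5/((s + 4)^2 + 25).
Then apply L{t^2·g(t)} = (-1)^2 d^2/ds^2[G(s)] with G(s) = 5/((s + 4)^2 + 25):
differentiating 2 times and applying the sign gives 10*(3*s^2 + 24*s + 23)/(s^2 + 8*s + 41)^3.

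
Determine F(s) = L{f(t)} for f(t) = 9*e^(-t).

F(s) = 9/(s + 1)

L{9} = 9/s.
By the first shifting theorem, multiplying by e^(-t) replaces s with s + 1.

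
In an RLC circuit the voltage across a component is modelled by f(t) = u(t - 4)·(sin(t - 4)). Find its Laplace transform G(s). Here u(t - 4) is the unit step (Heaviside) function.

By the second shifting theorem, L{u(t - c)·g(t - c)} = e^(-cs)·H(s) with c = 4 and H(s) = L{g(t)}.
L{sin(t)} = 1/(s^2 + 1).

G(s) = exp(-4*s)/(s^2 + 1)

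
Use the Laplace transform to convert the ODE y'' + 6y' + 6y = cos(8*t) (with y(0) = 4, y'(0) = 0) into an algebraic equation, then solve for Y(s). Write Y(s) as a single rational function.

Take the Laplace transform of both sides.
The derivative rules (L{y''} = s^2 Y - s·y(0) - y'(0) and L{y'} = sY - y(0), with y(0) = 4, y'(0) = 0) turn the left side into (s^2 + 6*s + 6)Y - (4*s + 24).
The right side is L{cos(8*t)} = s/(s^2 + 64).
So (s^2 + 6*s + 6)Y = s/(s^2 + 64) + (4*s + 24).
Divide through and combine into a single rational function.

Y(s) = (4*s^3 + 24*s^2 + 257*s + 1536)/(s^4 + 6*s^3 + 70*s^2 + 384*s + 384)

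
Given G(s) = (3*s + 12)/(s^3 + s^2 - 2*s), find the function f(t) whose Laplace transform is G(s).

Factor the denominator: s^3 + s^2 - 2*s = s*(s - 1)*(s + 2).
Partial fraction decomposition gives [-6/s] + [1/(s + 2)] + [5/(s - 1)].
Invert each term: -6/(s - 0) ↔ -6e^(0t); 1/(s + 2) ↔ e^(-2t); 5/(s - 1) ↔ 5e^(t).

f(t) = 5*exp(t) - 6 + exp(-2*t)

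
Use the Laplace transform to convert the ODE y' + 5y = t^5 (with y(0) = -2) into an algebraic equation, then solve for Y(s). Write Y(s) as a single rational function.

Apply the Laplace transform to the equation.
With L{y'} = sY - y(0) = sY - (-2): the LHS transforms to (s + 5)Y - (-2).
The right side is L{t^5} = 120/s^6.
So (s + 5)Y = 120/s^6 + (-2).
Divide through and combine into a single rational function.

Y(s) = (-2*s^6 + 120)/(s^7 + 5*s^6)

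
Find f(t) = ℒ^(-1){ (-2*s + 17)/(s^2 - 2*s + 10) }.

f(t) = 5*exp(t)*sin(3*t) - 2*exp(t)*cos(3*t)

Complete the square in the denominator: s^2 - 2*s + 10 = (s - 1)^2 + 3^2.
Split the numerator to match: -2*s + 17 = -2·(s - 1) + 5·3.
Invert each term: -2·(s - 1)/((s - 1)^2 + 9) ↔ -2e^(t)cos(3t); 5·3/((s - 1)^2 + 9) ↔ 5e^(t)sin(3t).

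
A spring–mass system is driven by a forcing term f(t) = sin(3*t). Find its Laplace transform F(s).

L{sin(3t)} = 3/(s^2 + 9).

F(s) = 3/(s^2 + 9)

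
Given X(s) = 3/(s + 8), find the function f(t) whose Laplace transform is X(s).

f(t) = 3*exp(-8*t)

Since L{e^(-8t)} = 1/(s + 8), the inverse is exp(-8*t), scaled by 3.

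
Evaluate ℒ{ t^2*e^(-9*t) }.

2/(s + 9)^3

L{e^(-9t)} = 1/(s + 9).
Then apply L{t^2·g(t)} = (-1)^2 d^2/ds^2[G(s)] with G(s) = 1/(s + 9):
differentiating 2 times and applying the sign gives 2/(s + 9)^3.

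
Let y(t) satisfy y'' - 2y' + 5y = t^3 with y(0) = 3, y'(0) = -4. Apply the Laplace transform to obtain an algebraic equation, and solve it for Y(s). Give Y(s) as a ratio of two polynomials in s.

Apply the Laplace transform to the equation.
Using L{y''} = s^2 Y - s·y(0) - y'(0) and L{y'} = sY - y(0), with y(0) = 3, y'(0) = -4, the left side becomes (s^2 - 2*s + 5)Y - (3*s - 10).
The right side is L{t^3} = 6/s^4.
So (s^2 - 2*s + 5)Y = 6/s^4 + (3*s - 10).
Solve for Y(s) and write it as one ratio of polynomials.

Y(s) = (3*s^5 - 10*s^4 + 6)/(s^6 - 2*s^5 + 5*s^4)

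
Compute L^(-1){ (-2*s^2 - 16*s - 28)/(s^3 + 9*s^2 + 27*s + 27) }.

t^2*exp(-3*t) - 4*t*exp(-3*t) - 2*exp(-3*t)

Factor the denominator: s^3 + 9*s^2 + 27*s + 27 = (s + 3)^3.
Partial fraction decomposition gives [-2/(s + 3)] + [-4/(s + 3)^2] + [2/(s + 3)^3].
Invert each term: -2/(s + 3) ↔ -2e^(-3t); -4/(s + 3)^2 ↔ -4t·e^(-3t); 2/(s + 3)^3 ↔ (1)t^2·e^(-3t).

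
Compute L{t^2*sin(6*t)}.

36*(s^2 - 12)/(s^2 + 36)^3

L{sin(6t)} = 6/(s^2 + 36).
Then apply L{t^2·g(t)} = (-1)^2 d^2/ds^2[G(s)] with G(s) = 6/(s^2 + 36):
differentiating 2 times and applying the sign gives 36*(s^2 - 12)/(s^2 + 36)^3.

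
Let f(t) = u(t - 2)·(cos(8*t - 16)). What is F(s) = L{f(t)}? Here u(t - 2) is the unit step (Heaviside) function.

F(s) = s*exp(-2*s)/(s^2 + 64)

By the second shifting theorem, L{u(t - c)·g(t - c)} = e^(-cs)·G(s) with c = 2 and G(s) = L{g(t)}.
L{cos(8t)} = s/(s^2 + 64).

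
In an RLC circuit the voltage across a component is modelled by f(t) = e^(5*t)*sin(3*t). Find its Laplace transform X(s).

L{sin(3t)} = 3/(s^2 + 9).
By the first shifting theorem, multiplying by e^(5t) replaces s with s - 5.

X(s) = 3/((s - 5)^2 + 9)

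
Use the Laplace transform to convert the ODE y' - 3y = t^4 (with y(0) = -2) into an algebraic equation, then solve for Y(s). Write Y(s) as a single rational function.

Apply the Laplace transform to the equation.
The derivative rules (L{y'} = sY - y(0) = sY - (-2)) turn the left side into (s - 3)Y - (-2).
The right side is L{t^4} = 24/s^5.
So (s - 3)Y = 24/s^5 + (-2).
Divide through and combine into a single rational function.

Y(s) = (-2*s^5 + 24)/(s^6 - 3*s^5)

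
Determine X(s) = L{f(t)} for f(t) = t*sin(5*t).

X(s) = 10*s/(s^2 + 25)^2

L{sin(5t)} = 5/(s^2 + 25).
Then apply L{t·g(t)} = -d/ds[G(s)] with G(s) = 5/(s^2 + 25):
differentiating 1 time and applying the sign gives 10*s/(s^2 + 25)^2.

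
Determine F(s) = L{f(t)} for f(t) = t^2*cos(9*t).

L{cos(9t)} = s/(s^2 + 81).
Then apply L{t^2·g(t)} = (-1)^2 d^2/ds^2[G(s)] with G(s) = s/(s^2 + 81):
differentiating 2 times and applying the sign gives 2*s*(s^2 - 243)/(s^2 + 81)^3.

F(s) = 2*s*(s^2 - 243)/(s^2 + 81)^3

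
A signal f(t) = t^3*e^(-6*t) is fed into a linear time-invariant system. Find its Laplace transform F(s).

L{t^3} = 3!/s^4 = 6/s^4.
By the first shifting theorem, multiplying by e^(-6t) replaces s with s + 6.

F(s) = 6/(s + 6)^4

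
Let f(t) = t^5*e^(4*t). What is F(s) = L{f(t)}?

L{t^5} = 5!/s^6 = 120/s^6.
By the first shifting theorem, multiplying by e^(4t) replaces s with s - 4.

F(s) = 120/(s - 4)^6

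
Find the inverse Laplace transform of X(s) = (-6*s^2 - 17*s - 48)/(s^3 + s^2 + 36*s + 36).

-2*sin(6*t) - 5*cos(6*t) - exp(-t)

Factor the denominator: s^3 + s^2 + 36*s + 36 = (s + 1)*(s^2 + 36).
Partial fraction decomposition gives [-1/(s + 1)] + [-5*s/(s^2 + 36)] + [-12/(s^2 + 36)].
Invert each term: -1/(s + 1) ↔ -e^(-t); -5·s/(s^2 + 36) ↔ -5cos(6t); -2·6/(s^2 + 36) ↔ -2sin(6t).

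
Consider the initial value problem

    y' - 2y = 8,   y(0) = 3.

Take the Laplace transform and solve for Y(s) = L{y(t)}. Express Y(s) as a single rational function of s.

Laplace-transform each side.
The derivative rules (L{y'} = sY - y(0) = sY - 3) turn the left side into (s - 2)Y - (3).
The right side is L{8} = 8/s.
So (s - 2)Y = 8/s + (3).
Isolate Y and clear denominators.

Y(s) = (3*s + 8)/(s^2 - 2*s)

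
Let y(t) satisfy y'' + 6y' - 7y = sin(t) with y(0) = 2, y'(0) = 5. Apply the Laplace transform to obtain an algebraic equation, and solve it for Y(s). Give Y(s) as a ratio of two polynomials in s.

Transform both sides with L{·}.
The derivative rules (L{y''} = s^2 Y - s·y(0) - y'(0) and L{y'} = sY - y(0), with y(0) = 2, y'(0) = 5) turn the left side into (s^2 + 6*s - 7)Y - (2*s + 17).
The right side is L{sin(t)} = 1/(s^2 + 1).
So (s^2 + 6*s - 7)Y = 1/(s^2 + 1) + (2*s + 17).
Divide through and combine into a single rational function.

Y(s) = (2*s^3 + 17*s^2 + 2*s + 18)/(s^4 + 6*s^3 - 6*s^2 + 6*s - 7)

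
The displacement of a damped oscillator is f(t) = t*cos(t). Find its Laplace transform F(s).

L{cos(t)} = s/(s^2 + 1).
Then apply L{t·g(t)} = -d/ds[G(s)] with G(s) = s/(s^2 + 1):
differentiating 1 time and applying the sign gives (s - 1)*(s + 1)/(s^2 + 1)^2.

F(s) = (s - 1)*(s + 1)/(s^2 + 1)^2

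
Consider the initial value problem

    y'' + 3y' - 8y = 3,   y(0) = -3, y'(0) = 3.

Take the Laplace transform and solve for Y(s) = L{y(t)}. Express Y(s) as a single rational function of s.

Y(s) = (-3*s^2 - 6*s + 3)/(s^3 + 3*s^2 - 8*s)

Transform both sides with L{·}.
Using L{y''} = s^2 Y - s·y(0) - y'(0) and L{y'} = sY - y(0), with y(0) = -3, y'(0) = 3, the left side becomes (s^2 + 3*s - 8)Y - (-3*s - 6).
The right side is L{3} = 3/s.
So (s^2 + 3*s - 8)Y = 3/s + (-3*s - 6).
Isolate Y and clear denominators.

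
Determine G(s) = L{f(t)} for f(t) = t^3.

L{t^3} = 3!/s^4 = 6/s^4.

G(s) = 6/s^4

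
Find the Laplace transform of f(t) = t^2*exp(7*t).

L{e^(7t)} = 1/(s - 7).
Then apply L{t^2·g(t)} = (-1)^2 d^2/ds^2[G(s)] with G(s) = 1/(s - 7):
differentiating 2 times and applying the sign gives 2/(s - 7)^3.

2/(s - 7)^3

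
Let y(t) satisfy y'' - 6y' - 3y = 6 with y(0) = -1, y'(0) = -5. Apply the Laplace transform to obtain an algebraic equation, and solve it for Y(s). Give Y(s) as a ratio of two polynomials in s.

Y(s) = (-s^2 + s + 6)/(s^3 - 6*s^2 - 3*s)

Transform both sides with L{·}.
With L{y''} = s^2 Y - s·y(0) - y'(0) and L{y'} = sY - y(0), with y(0) = -1, y'(0) = -5: the LHS transforms to (s^2 - 6*s - 3)Y - (-s + 1).
The right side is L{6} = 6/s.
So (s^2 - 6*s - 3)Y = 6/s + (-s + 1).
Isolate Y and clear denominators.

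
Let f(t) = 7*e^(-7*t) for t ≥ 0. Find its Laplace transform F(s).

F(s) = 7/(s + 7)

L{7} = 7/s.
By the first shifting theorem, multiplying by e^(-7t) replaces s with s + 7.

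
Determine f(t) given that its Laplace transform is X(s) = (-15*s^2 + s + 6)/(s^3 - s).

f(t) = -4*exp(t) - 6 - 5*exp(-t)

Factor the denominator: s^3 - s = s*(s - 1)*(s + 1).
Partial fraction decomposition gives [-4/(s - 1)] + [-6/s] + [-5/(s + 1)].
Invert each term: -4/(s - 1) ↔ -4e^(t); -6/(s - 0) ↔ -6e^(0t); -5/(s + 1) ↔ -5e^(-t).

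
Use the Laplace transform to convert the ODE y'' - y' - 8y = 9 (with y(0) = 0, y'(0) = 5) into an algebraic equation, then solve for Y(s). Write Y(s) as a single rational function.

Take the Laplace transform of both sides.
Using L{y''} = s^2 Y - s·y(0) - y'(0) and L{y'} = sY - y(0), with y(0) = 0, y'(0) = 5, the left side becomes (s^2 - s - 8)Y - (5).
The right side is L{9} = 9/s.
So (s^2 - s - 8)Y = 9/s + (5).
Divide through and combine into a single rational function.

Y(s) = (5*s + 9)/(s^3 - s^2 - 8*s)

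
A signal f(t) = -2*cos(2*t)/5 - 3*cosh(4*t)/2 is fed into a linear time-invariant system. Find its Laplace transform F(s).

Apply the Laplace transform termwise.
(-3/2)·[L{cosh(4t)} = s/(s^2 - 16)]; (-2/5)·[L{cos(2t)} = s/(s^2 + 4)].

F(s) = -2*s/(5*(s^2 + 4)) - 3*s/(2*(s^2 - 16))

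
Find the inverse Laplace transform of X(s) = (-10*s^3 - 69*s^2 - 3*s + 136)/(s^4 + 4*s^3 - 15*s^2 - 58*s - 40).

-6*exp(4*t) - 4*exp(-t) - 3*exp(-2*t) + 3*exp(-5*t)

Factor the denominator: s^4 + 4*s^3 - 15*s^2 - 58*s - 40 = (s - 4)*(s + 1)*(s + 2)*(s + 5).
Partial fraction decomposition gives [-4/(s + 1)] + [-3/(s + 2)] + [3/(s + 5)] + [-6/(s - 4)].
Invert each term: -4/(s + 1) ↔ -4e^(-t); -3/(s + 2) ↔ -3e^(-2t); 3/(s + 5) ↔ 3e^(-5t); -6/(s - 4) ↔ -6e^(4t).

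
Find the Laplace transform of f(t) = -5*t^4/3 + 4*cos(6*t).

4*s/(s^2 + 36) - 40/s^5

By linearity of the Laplace transform, transform each term separately.
(-5/3)·[L{t^4} = 4!/s^5 = 24/s^5]; (4)·[L{cos(6t)} = s/(s^2 + 36)].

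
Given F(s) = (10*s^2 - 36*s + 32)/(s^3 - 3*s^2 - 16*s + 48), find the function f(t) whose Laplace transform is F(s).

f(t) = 6*exp(4*t) - 2*exp(3*t) + 6*exp(-4*t)

Factor the denominator: s^3 - 3*s^2 - 16*s + 48 = (s - 4)*(s - 3)*(s + 4).
Partial fraction decomposition gives [-2/(s - 3)] + [6/(s - 4)] + [6/(s + 4)].
Invert each term: -2/(s - 3) ↔ -2e^(3t); 6/(s - 4) ↔ 6e^(4t); 6/(s + 4) ↔ 6e^(-4t).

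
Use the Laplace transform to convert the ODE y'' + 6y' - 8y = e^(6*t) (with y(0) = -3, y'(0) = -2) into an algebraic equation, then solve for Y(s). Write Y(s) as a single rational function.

Y(s) = (-3*s^2 - 2*s + 121)/(s^3 - 44*s + 48)

Laplace-transform each side.
With L{y''} = s^2 Y - s·y(0) - y'(0) and L{y'} = sY - y(0), with y(0) = -3, y'(0) = -2: the LHS transforms to (s^2 + 6*s - 8)Y - (-3*s - 20).
The right side is L{e^(6*t)} = 1/(s - 6).
So (s^2 + 6*s - 8)Y = 1/(s - 6) + (-3*s - 20).
Divide through and combine into a single rational function.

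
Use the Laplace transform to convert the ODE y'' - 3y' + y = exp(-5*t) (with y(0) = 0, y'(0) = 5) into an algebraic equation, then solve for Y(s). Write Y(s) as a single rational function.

Take the Laplace transform of both sides.
The derivative rules (L{y''} = s^2 Y - s·y(0) - y'(0) and L{y'} = sY - y(0), with y(0) = 0, y'(0) = 5) turn the left side into (s^2 - 3*s + 1)Y - (5).
The right side is L{exp(-5*t)} = 1/(s + 5).
So (s^2 - 3*s + 1)Y = 1/(s + 5) + (5).
Solve for Y(s) and write it as one ratio of polynomials.

Y(s) = (5*s + 26)/(s^3 + 2*s^2 - 14*s + 5)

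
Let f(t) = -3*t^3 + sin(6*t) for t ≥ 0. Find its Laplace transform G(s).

By linearity of the Laplace transform, transform each term separately.
L{sin(6t)} = 6/(s^2 + 36); (-3)·[L{t^3} = 3!/s^4 = 6/s^4].

G(s) = 6/(s^2 + 36) - 18/s^4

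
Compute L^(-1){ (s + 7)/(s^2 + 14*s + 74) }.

exp(-7*t)*cos(5*t)

Rewrite the denominator: s^2 + 14*s + 74 = (s + 7)^2 + 25.
The form in (s + 7) signals a first-shifting-theorem factor e^(-7t).
Since L{cos(5t)} = s/(s^2 + 25), the inverse is e^(-7*t)*cos(5*t).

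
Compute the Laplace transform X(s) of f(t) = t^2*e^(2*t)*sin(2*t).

L{sin(2t)} = 2/(s^2 + 4).
Multiplying by e^(2t) shifts s → s - 2, so L{e^(2*t)*sin(2*t)} = 2/((s - 2)^2 + 4).
Then apply L{t^2·g(t)} = (-1)^2 d^2/ds^2[G(s)] with G(s) = 2/((s - 2)^2 + 4):
differentiating 2 times and applying the sign gives 4*(3*s^2 - 12*s + 8)/(s^2 - 4*s + 8)^3.

X(s) = 4*(3*s^2 - 12*s + 8)/(s^2 - 4*s + 8)^3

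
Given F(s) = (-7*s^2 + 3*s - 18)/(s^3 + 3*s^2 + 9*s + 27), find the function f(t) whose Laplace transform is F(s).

Factor the denominator: s^3 + 3*s^2 + 9*s + 27 = (s + 3)*(s^2 + 9).
Partial fraction decomposition gives [-5/(s + 3)] + [-2*s/(s^2 + 9)] + [9/(s^2 + 9)].
Invert each term: -5/(s + 3) ↔ -5e^(-3t); -2·s/(s^2 + 9) ↔ -2cos(3t); 3·3/(s^2 + 9) ↔ 3sin(3t).

f(t) = 3*sin(3*t) - 2*cos(3*t) - 5*exp(-3*t)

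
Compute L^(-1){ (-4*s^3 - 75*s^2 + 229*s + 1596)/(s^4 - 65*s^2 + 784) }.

-4*exp(7*t) - 4*exp(4*t) - exp(-4*t) + 5*exp(-7*t)

Factor the denominator: s^4 - 65*s^2 + 784 = (s - 7)*(s - 4)*(s + 4)*(s + 7).
Partial fraction decomposition gives [-4/(s - 4)] + [5/(s + 7)] + [-4/(s - 7)] + [-1/(s + 4)].
Invert each term: -4/(s - 4) ↔ -4e^(4t); 5/(s + 7) ↔ 5e^(-7t); -4/(s - 7) ↔ -4e^(7t); -1/(s + 4) ↔ -e^(-4t).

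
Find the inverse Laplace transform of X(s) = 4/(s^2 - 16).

Since L{sinh(4t)} = 4/(s^2 - 16), the inverse is sinh(4*t).

sinh(4*t)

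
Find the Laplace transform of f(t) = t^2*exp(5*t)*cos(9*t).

L{cos(9t)} = s/(s^2 + 81).
Multiplying by e^(5t) shifts s → s - 5, so L{exp(5*t)*cos(9*t)} = (s - 5)/((s - 5)^2 + 81).
Then apply L{t^2·g(t)} = (-1)^2 d^2/ds^2[G(s)] with G(s) = (s - 5)/((s - 5)^2 + 81):
differentiating 2 times and applying the sign gives 2*(s - 5)*(s^2 - 10*s - 218)/(s^2 - 10*s + 106)^3.

2*(s - 5)*(s^2 - 10*s - 218)/(s^2 - 10*s + 106)^3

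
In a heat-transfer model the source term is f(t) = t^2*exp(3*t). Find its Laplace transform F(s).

L{e^(3t)} = 1/(s - 3).
Then apply L{t^2·g(t)} = (-1)^2 d^2/ds^2[G(s)] with G(s) = 1/(s - 3):
differentiating 2 times and applying the sign gives 2/(s - 3)^3.

F(s) = 2/(s - 3)^3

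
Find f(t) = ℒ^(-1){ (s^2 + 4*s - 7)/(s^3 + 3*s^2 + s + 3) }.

f(t) = -2*sin(t) + 2*cos(t) - exp(-3*t)

Factor the denominator: s^3 + 3*s^2 + s + 3 = (s + 3)*(s^2 + 1).
Partial fraction decomposition gives [-1/(s + 3)] + [2*s/(s^2 + 1)] + [-2/(s^2 + 1)].
Invert each term: -1/(s + 3) ↔ -e^(-3t); 2·s/(s^2 + 1) ↔ 2cos(t); -2·1/(s^2 + 1) ↔ -2sin(t).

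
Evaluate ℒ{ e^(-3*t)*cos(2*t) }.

L{cos(2t)} = s/(s^2 + 4).
By the first shifting theorem, multiplying by e^(-3t) replaces s with s + 3.

(s + 3)/((s + 3)^2 + 4)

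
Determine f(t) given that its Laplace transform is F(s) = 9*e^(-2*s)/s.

The factor e^(-2s) signals a time shift by c = 2 (second shifting theorem).
L{9} = 9/s, so L^-1{9/s} = 9.
Hence the inverse is u(t - 2) times that function evaluated at t - 2.

f(t) = Heaviside(t - 2)*(9)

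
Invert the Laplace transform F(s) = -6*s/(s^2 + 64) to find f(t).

f(t) = -6*cos(8*t)

Since L{cos(8t)} = s/(s^2 + 64), the inverse is cos(8*t), scaled by -6.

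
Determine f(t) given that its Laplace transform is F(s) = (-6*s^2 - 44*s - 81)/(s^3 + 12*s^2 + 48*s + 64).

Factor the denominator: s^3 + 12*s^2 + 48*s + 64 = (s + 4)^3.
Partial fraction decomposition gives [-6/(s + 4)] + [4/(s + 4)^2] + [-1/(s + 4)^3].
Invert each term: -6/(s + 4) ↔ -6e^(-4t); 4/(s + 4)^2 ↔ 4t·e^(-4t); -1/(s + 4)^3 ↔ (-1/2)t^2·e^(-4t).

f(t) = -t^2*exp(-4*t)/2 + 4*t*exp(-4*t) - 6*exp(-4*t)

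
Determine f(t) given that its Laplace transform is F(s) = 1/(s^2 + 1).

Since L{sin(t)} = 1/(s^2 + 1), the inverse is sin(t).

f(t) = sin(t)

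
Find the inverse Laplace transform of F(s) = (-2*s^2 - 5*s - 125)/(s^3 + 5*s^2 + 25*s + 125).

-2*sin(5*t) + cos(5*t) - 3*exp(-5*t)

Factor the denominator: s^3 + 5*s^2 + 25*s + 125 = (s + 5)*(s^2 + 25).
Partial fraction decomposition gives [-3/(s + 5)] + [s/(s^2 + 25)] + [-10/(s^2 + 25)].
Invert each term: -3/(s + 5) ↔ -3e^(-5t); 1·s/(s^2 + 25) ↔ cos(5t); -2·5/(s^2 + 25) ↔ -2sin(5t).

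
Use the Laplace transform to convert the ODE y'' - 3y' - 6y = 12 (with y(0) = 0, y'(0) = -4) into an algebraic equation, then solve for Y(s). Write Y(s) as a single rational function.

Y(s) = (-4*s + 12)/(s^3 - 3*s^2 - 6*s)

Laplace-transform each side.
Using L{y''} = s^2 Y - s·y(0) - y'(0) and L{y'} = sY - y(0), with y(0) = 0, y'(0) = -4, the left side becomes (s^2 - 3*s - 6)Y - (-4).
The right side is L{12} = 12/s.
So (s^2 - 3*s - 6)Y = 12/s + (-4).
Divide through and combine into a single rational function.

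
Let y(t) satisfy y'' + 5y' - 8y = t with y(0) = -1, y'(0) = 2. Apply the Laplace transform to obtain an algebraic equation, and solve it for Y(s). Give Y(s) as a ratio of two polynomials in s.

Laplace-transform each side.
With L{y''} = s^2 Y - s·y(0) - y'(0) and L{y'} = sY - y(0), with y(0) = -1, y'(0) = 2: the LHS transforms to (s^2 + 5*s - 8)Y - (-s - 3).
The right side is L{t} = s^(-2).
So (s^2 + 5*s - 8)Y = s^(-2) + (-s - 3).
Isolate Y and clear denominators.

Y(s) = (-s^3 - 3*s^2 + 1)/(s^4 + 5*s^3 - 8*s^2)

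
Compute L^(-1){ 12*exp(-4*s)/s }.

Heaviside(t - 4)*(12)

The factor e^(-4s) signals a time shift by c = 4 (second shifting theorem).
L{12} = 12/s, so L^-1{12/s} = 12.
Hence the inverse is u(t - 4) times that function evaluated at t - 4.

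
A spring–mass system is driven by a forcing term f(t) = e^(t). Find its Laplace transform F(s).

F(s) = 1/(s - 1)

L{e^(t)} = 1/(s - 1).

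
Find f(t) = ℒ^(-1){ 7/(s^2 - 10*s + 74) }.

Rewrite the denominator: s^2 - 10*s + 74 = (s - 5)^2 + 49.
The form in (s - 5) signals a first-shifting-theorem factor e^(5t).
Since L{sin(7t)} = 7/(s^2 + 49), the inverse is e^(5*t)*sin(7*t).

f(t) = exp(5*t)*sin(7*t)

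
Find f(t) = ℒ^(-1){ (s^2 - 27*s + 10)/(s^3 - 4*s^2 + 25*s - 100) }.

f(t) = -2*exp(4*t) - 3*sin(5*t) + 3*cos(5*t)

Factor the denominator: s^3 - 4*s^2 + 25*s - 100 = (s - 4)*(s^2 + 25).
Partial fraction decomposition gives [-2/(s - 4)] + [3*s/(s^2 + 25)] + [-15/(s^2 + 25)].
Invert each term: -2/(s - 4) ↔ -2e^(4t); 3·s/(s^2 + 25) ↔ 3cos(5t); -3·5/(s^2 + 25) ↔ -3sin(5t).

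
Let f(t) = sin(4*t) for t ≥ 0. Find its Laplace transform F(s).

L{sin(4t)} = 4/(s^2 + 16).

F(s) = 4/(s^2 + 16)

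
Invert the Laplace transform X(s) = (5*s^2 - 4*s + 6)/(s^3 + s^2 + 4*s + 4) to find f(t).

Factor the denominator: s^3 + s^2 + 4*s + 4 = (s + 1)*(s^2 + 4).
Partial fraction decomposition gives [3/(s + 1)] + [2*s/(s^2 + 4)] + [-6/(s^2 + 4)].
Invert each term: 3/(s + 1) ↔ 3e^(-t); 2·s/(s^2 + 4) ↔ 2cos(2t); -3·2/(s^2 + 4) ↔ -3sin(2t).

f(t) = -3*sin(2*t) + 2*cos(2*t) + 3*exp(-t)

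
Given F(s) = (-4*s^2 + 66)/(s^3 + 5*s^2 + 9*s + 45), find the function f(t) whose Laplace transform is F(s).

Factor the denominator: s^3 + 5*s^2 + 9*s + 45 = (s + 5)*(s^2 + 9).
Partial fraction decomposition gives [-1/(s + 5)] + [-3*s/(s^2 + 9)] + [15/(s^2 + 9)].
Invert each term: -1/(s + 5) ↔ -e^(-5t); -3·s/(s^2 + 9) ↔ -3cos(3t); 5·3/(s^2 + 9) ↔ 5sin(3t).

f(t) = 5*sin(3*t) - 3*cos(3*t) - exp(-5*t)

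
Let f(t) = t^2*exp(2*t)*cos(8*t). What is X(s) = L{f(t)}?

X(s) = 2*(s - 2)*(s^2 - 4*s - 188)/(s^2 - 4*s + 68)^3

L{cos(8t)} = s/(s^2 + 64).
Multiplying by e^(2t) shifts s → s - 2, so L{exp(2*t)*cos(8*t)} = (s - 2)/((s - 2)^2 + 64).
Then apply L{t^2·g(t)} = (-1)^2 d^2/ds^2[G(s)] with G(s) = (s - 2)/((s - 2)^2 + 64):
differentiating 2 times and applying the sign gives 2*(s - 2)*(s^2 - 4*s - 188)/(s^2 - 4*s + 68)^3.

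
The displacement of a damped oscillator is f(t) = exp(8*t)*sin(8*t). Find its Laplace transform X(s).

L{sin(8t)} = 8/(s^2 + 64).
By the first shifting theorem, multiplying by e^(8t) replaces s with s - 8.

X(s) = 8/((s - 8)^2 + 64)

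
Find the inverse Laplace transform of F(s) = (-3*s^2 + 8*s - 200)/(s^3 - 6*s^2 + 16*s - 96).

Factor the denominator: s^3 - 6*s^2 + 16*s - 96 = (s - 6)*(s^2 + 16).
Partial fraction decomposition gives [-5/(s - 6)] + [2*s/(s^2 + 16)] + [20/(s^2 + 16)].
Invert each term: -5/(s - 6) ↔ -5e^(6t); 2·s/(s^2 + 16) ↔ 2cos(4t); 5·4/(s^2 + 16) ↔ 5sin(4t).

-5*exp(6*t) + 5*sin(4*t) + 2*cos(4*t)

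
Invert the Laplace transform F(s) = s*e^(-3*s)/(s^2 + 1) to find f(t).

f(t) = Heaviside(t - 3)*(cos(t - 3))

The factor e^(-3s) signals a time shift by c = 3 (second shifting theorem).
L{cos(t)} = s/(s^2 + 1), so L^-1{s/(s^2 + 1)} = cos(t).
Hence the inverse is u(t - 3) times that function evaluated at t - 3.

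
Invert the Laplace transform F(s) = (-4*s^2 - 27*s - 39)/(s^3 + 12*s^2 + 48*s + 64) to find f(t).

f(t) = 5*t^2*exp(-4*t)/2 + 5*t*exp(-4*t) - 4*exp(-4*t)

Factor the denominator: s^3 + 12*s^2 + 48*s + 64 = (s + 4)^3.
Partial fraction decomposition gives [-4/(s + 4)] + [5/(s + 4)^2] + [5/(s + 4)^3].
Invert each term: -4/(s + 4) ↔ -4e^(-4t); 5/(s + 4)^2 ↔ 5t·e^(-4t); 5/(s + 4)^3 ↔ (5/2)t^2·e^(-4t).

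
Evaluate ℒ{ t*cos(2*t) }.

L{cos(2t)} = s/(s^2 + 4).
Then apply L{t·g(t)} = -d/ds[G(s)] with G(s) = s/(s^2 + 4):
differentiating 1 time and applying the sign gives (s - 2)*(s + 2)/(s^2 + 4)^2.

(s - 2)*(s + 2)/(s^2 + 4)^2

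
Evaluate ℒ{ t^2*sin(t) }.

L{sin(t)} = 1/(s^2 + 1).
Then apply L{t^2·g(t)} = (-1)^2 d^2/ds^2[G(s)] with G(s) = 1/(s^2 + 1):
differentiating 2 times and applying the sign gives 2*(3*s^2 - 1)/(s^2 + 1)^3.

2*(3*s^2 - 1)/(s^2 + 1)^3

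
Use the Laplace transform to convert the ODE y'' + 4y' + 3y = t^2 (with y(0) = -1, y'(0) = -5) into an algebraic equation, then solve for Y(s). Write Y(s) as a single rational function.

Transform both sides with L{·}.
With L{y''} = s^2 Y - s·y(0) - y'(0) and L{y'} = sY - y(0), with y(0) = -1, y'(0) = -5: the LHS transforms to (s^2 + 4*s + 3)Y - (-s - 9).
The right side is L{t^2} = 2/s^3.
So (s^2 + 4*s + 3)Y = 2/s^3 + (-s - 9).
Solve for Y(s) and write it as one ratio of polynomials.

Y(s) = (-s^4 - 9*s^3 + 2)/(s^5 + 4*s^4 + 3*s^3)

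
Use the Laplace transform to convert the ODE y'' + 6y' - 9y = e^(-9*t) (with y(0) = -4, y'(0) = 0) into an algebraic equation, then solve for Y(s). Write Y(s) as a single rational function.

Apply the Laplace transform to the equation.
Using L{y''} = s^2 Y - s·y(0) - y'(0) and L{y'} = sY - y(0), with y(0) = -4, y'(0) = 0, the left side becomes (s^2 + 6*s - 9)Y - (-4*s - 24).
The right side is L{e^(-9*t)} = 1/(s + 9).
So (s^2 + 6*s - 9)Y = 1/(s + 9) + (-4*s - 24).
Divide through and combine into a single rational function.

Y(s) = (-4*s^2 - 60*s - 215)/(s^3 + 15*s^2 + 45*s - 81)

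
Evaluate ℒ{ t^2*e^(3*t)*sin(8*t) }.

16*(3*s^2 - 18*s - 37)/(s^2 - 6*s + 73)^3

L{sin(8t)} = 8/(s^2 + 64).
Multiplying by e^(3t) shifts s → s - 3, so L{e^(3*t)*sin(8*t)} = 8/((s - 3)^2 + 64).
Then apply L{t^2·g(t)} = (-1)^2 d^2/ds^2[G(s)] with G(s) = 8/((s - 3)^2 + 64):
differentiating 2 times and applying the sign gives 16*(3*s^2 - 18*s - 37)/(s^2 - 6*s + 73)^3.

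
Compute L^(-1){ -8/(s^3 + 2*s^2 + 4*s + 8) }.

Factor the denominator: s^3 + 2*s^2 + 4*s + 8 = (s + 2)*(s^2 + 4).
Partial fraction decomposition gives [-1/(s + 2)] + [s/(s^2 + 4)] + [-2/(s^2 + 4)].
Invert each term: -1/(s + 2) ↔ -e^(-2t); 1·s/(s^2 + 4) ↔ cos(2t); -1·2/(s^2 + 4) ↔ -sin(2t).

-sin(2*t) + cos(2*t) - exp(-2*t)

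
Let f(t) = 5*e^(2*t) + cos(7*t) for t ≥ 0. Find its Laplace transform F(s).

F(s) = s/(s^2 + 49) + 5/(s - 2)

Apply the Laplace transform termwise.
L{cos(7t)} = s/(s^2 + 49); (5)·[L{e^(2t)} = 1/(s - 2)].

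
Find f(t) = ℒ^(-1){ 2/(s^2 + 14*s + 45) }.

Rewrite the denominator: s^2 + 14*s + 45 = (s + 7)^2 - 4.
The form in (s + 7) signals a first-shifting-theorem factor e^(-7t).
Since L{sinh(2t)} = 2/(s^2 - 4), the inverse is exp(-7*t)*sinh(2*t).

f(t) = exp(-7*t)*sinh(2*t)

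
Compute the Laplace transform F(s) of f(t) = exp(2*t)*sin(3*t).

L{sin(3t)} = 3/(s^2 + 9).
By the first shifting theorem, multiplying by e^(2t) replaces s with s - 2.

F(s) = 3/((s - 2)^2 + 9)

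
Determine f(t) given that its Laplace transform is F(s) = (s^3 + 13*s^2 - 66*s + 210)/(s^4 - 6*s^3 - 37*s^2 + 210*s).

Factor the denominator: s^4 - 6*s^3 - 37*s^2 + 210*s = s*(s - 7)*(s - 5)*(s + 6).
Partial fraction decomposition gives [1/s] + [-3/(s - 5)] + [4/(s - 7)] + [-1/(s + 6)].
Invert each term: 1/(s - 0) ↔ e^(0t); -3/(s - 5) ↔ -3e^(5t); 4/(s - 7) ↔ 4e^(7t); -1/(s + 6) ↔ -e^(-6t).

f(t) = 4*exp(7*t) - 3*exp(5*t) + 1 - exp(-6*t)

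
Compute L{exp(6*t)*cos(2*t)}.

L{cos(2t)} = s/(s^2 + 4).
By the first shifting theorem, multiplying by e^(6t) replaces s with s - 6.

(s - 6)/((s - 6)^2 + 4)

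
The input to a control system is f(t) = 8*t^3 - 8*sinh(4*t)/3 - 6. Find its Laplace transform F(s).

By linearity of the Laplace transform, transform each term separately.
(8)·[L{t^3} = 3!/s^4 = 6/s^4]; L{-6} = -6/s; (-8/3)·[L{sinh(4t)} = 4/(s^2 - 16)].

F(s) = -32/(3*(s^2 - 16)) - 6/s + 48/s^4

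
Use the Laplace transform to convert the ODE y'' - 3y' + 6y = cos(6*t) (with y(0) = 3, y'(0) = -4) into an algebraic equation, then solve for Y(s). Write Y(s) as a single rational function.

Transform both sides with L{·}.
The derivative rules (L{y''} = s^2 Y - s·y(0) - y'(0) and L{y'} = sY - y(0), with y(0) = 3, y'(0) = -4) turn the left side into (s^2 - 3*s + 6)Y - (3*s - 13).
The right side is L{cos(6*t)} = s/(s^2 + 36).
So (s^2 - 3*s + 6)Y = s/(s^2 + 36) + (3*s - 13).
Isolate Y and clear denominators.

Y(s) = (3*s^3 - 13*s^2 + 109*s - 468)/(s^4 - 3*s^3 + 42*s^2 - 108*s + 216)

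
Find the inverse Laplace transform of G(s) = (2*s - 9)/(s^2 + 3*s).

Factor the denominator: s^2 + 3*s = s*(s + 3).
Partial fraction decomposition gives [-3/s] + [5/(s + 3)].
Invert each term: -3/(s - 0) ↔ -3e^(0t); 5/(s + 3) ↔ 5e^(-3t).

-3 + 5*exp(-3*t)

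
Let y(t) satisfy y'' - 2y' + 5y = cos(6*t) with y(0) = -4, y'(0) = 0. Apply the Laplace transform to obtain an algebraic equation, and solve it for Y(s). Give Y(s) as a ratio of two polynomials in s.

Take the Laplace transform of both sides.
The derivative rules (L{y''} = s^2 Y - s·y(0) - y'(0) and L{y'} = sY - y(0), with y(0) = -4, y'(0) = 0) turn the left side into (s^2 - 2*s + 5)Y - (-4*s + 8).
The right side is L{cos(6*t)} = s/(s^2 + 36).
So (s^2 - 2*s + 5)Y = s/(s^2 + 36) + (-4*s + 8).
Solve for Y(s) and write it as one ratio of polynomials.

Y(s) = (-4*s^3 + 8*s^2 - 143*s + 288)/(s^4 - 2*s^3 + 41*s^2 - 72*s + 180)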